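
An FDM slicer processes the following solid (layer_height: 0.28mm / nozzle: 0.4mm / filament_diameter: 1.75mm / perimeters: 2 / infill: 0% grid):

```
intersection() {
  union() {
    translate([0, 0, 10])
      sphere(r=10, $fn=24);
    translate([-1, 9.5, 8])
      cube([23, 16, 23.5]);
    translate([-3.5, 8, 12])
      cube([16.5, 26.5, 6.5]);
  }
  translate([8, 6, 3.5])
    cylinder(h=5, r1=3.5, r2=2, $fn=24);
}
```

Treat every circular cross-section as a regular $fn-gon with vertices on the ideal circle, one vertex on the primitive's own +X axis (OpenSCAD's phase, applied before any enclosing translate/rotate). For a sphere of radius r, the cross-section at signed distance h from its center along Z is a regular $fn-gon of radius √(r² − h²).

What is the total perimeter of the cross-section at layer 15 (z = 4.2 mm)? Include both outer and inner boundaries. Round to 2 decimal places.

At z = 4.2 mm: the r=10 sphere slices to a regular 24-gon of circumradius 8.146 (√(r²−h²) with h=5.8 from center) (perimeter = 2·24·8.146·sin(180°/24) = 51.04 mm); the cube at (-1, 9.5) does not reach this height (z outside [8, 31.5]); the cube at (-3.5, 8) is absent (z outside [12, 18.5]); Taking the union: only the r=10 sphere is present, so the union is just that shape — boundary = 51.04 mm; the cone at (8, 6) (r1=3.5→r2=2) has section circumradius 3.290 here — a regular 24-gon (perimeter = 2·24·3.290·sin(180°/24) = 20.61 mm); Keeping only the common overlap: the cone at (8, 6) partially overlaps the result so far; clipping to the common part keeps 4.44 mm² — boundary = 10.05 mm. Overall, the cross-section is a single solid region. Total boundary length (outer) = 10.05 mm.

10.05 mm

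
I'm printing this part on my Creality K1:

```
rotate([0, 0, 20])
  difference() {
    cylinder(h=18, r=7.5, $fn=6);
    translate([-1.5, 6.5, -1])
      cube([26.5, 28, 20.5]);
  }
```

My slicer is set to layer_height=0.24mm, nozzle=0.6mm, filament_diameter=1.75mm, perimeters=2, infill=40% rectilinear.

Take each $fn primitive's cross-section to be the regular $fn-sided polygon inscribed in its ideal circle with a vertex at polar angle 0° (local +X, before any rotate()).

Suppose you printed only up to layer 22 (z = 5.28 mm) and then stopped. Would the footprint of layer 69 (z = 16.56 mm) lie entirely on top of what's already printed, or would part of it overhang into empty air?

entirely on top

Compare the two slices. At z = 5.28: the r=7.5 cylinder contributes a regular 6-gon of circumradius 7.5 (area = (6/2)·7.500²·sin(360°/6) = 146.14 mm²); the 26.5×28 cube at (-1.5, 6.5) contributes its full rectangle (area 742.00 mm²); After the difference (first − rest): starting from the r=7.5 cylinder (146.14 mm²), the 26.5×28 cube at (-1.5, 6.5) misses the remaining region (no effect) — area = 146.14 mm²; (whole slice rotated 20° about Z — lengths, areas and connectivity unchanged). At z = 16.56: the cylinder: section is a regular 6-gon, circumradius r=7.5 (area = (6/2)·7.500²·sin(360°/6) = 146.14 mm²); the cube at (-1.5, 6.5) (footprint 26.5×28) is included at this height (area 742.00 mm²); Subtracting the remaining from the first: starting from the r=7.5 cylinder (146.14 mm²), the 26.5×28 cube at (-1.5, 6.5) misses the remaining region (no effect) — area = 146.14 mm²; (rotated 20° about Z; rotation is an isometry so areas/perimeters/island counts are preserved). Checking containment: the cross-section at z = 16.56 is a subset of the cross-section at z = 5.28.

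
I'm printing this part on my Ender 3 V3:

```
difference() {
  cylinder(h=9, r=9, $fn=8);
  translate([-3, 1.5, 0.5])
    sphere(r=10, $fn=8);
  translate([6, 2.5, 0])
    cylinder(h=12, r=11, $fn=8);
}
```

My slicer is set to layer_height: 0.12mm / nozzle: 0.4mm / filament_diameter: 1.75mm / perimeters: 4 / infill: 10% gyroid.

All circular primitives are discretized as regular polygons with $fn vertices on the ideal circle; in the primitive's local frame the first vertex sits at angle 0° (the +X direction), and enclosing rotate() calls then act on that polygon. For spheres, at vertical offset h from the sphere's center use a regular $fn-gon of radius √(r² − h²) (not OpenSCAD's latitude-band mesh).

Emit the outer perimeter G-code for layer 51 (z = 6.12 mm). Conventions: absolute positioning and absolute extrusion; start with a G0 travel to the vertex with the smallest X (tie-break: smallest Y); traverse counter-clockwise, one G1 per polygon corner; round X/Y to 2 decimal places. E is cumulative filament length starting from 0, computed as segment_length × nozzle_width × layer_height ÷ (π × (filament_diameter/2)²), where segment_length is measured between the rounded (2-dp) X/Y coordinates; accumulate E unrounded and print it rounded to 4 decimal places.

At z = 6.12 mm: the r=9 cylinder contributes a regular 8-gon of circumradius 9; the sphere at (-3, 1.5): section is a regular 8-gon, circumradius = √(r²−h²) = √(10²−5.62²) = 8.271; the cylinder at (6, 2.5): section is a regular 8-gon, circumradius r=11; Taking the first minus the rest: starting from the r=9 cylinder, the r=10 sphere at (-3, 1.5) partially overlaps it — only the 155.03 mm² overlap (of its 193.51 mm²) is removed, clipping the outline; the r=11 cylinder at (6, 2.5) partially overlaps it — only the 58.60 mm² overlap (of its 342.24 mm²) is removed, clipping the outline — 1 connected region. The outline is a single polygon with 6 vertices. Extrusion per mm of travel: 0.4 × 0.12 / (π × 0.875²) = 0.019956. Accumulating E over each segment gives final E = 0.4669.

G0 X-6.86 Y-5.17 Z6.12
G1 X-6.36 Y-6.36 E0.0258
G1 X0.00 Y-9.00 E0.1632
G1 X3.60 Y-7.51 E0.2409
G1 X-0.59 Y-5.77 E0.3315
G1 X-3.00 Y-6.77 E0.3835
G1 X-6.86 Y-5.17 E0.4669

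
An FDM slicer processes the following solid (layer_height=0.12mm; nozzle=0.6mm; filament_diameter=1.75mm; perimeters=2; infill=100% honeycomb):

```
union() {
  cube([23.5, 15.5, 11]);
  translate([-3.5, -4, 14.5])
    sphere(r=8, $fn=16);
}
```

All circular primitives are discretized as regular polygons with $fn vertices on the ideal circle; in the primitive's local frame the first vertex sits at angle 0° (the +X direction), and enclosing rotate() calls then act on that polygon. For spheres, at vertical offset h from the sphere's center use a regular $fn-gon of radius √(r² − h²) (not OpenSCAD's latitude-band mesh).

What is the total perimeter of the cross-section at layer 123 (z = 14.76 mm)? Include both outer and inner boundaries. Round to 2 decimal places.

49.92 mm

At z = 14.76 mm: the cube is not intersected at this z (z outside [0, 11]); the r=8 sphere at (-3.5, -4) slices to a regular 16-gon of circumradius 7.996 (√(r²−h²) with h=0.26 from center) (perimeter = 2·16·7.996·sin(180°/16) = 49.92 mm); Taking the union: only the r=8 sphere at (-3.5, -4) is present, so the union is just that shape — boundary = 49.92 mm. Overall, the cross-section is a single solid region. Total boundary length (outer) = 49.92 mm.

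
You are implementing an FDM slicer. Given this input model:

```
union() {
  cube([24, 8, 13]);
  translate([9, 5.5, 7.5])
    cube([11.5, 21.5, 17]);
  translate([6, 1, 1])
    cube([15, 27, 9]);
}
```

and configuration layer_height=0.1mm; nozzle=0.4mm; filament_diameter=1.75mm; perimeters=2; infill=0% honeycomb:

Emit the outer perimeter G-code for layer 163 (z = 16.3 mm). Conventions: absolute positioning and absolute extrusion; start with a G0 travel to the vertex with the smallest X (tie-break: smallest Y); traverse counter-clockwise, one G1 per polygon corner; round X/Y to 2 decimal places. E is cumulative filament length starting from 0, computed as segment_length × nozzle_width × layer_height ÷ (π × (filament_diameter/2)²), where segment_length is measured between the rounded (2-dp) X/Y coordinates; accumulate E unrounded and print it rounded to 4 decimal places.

At z = 16.3 mm: the cube is absent (z outside [0, 13]); the cube at (9, 5.5) (footprint 11.5×21.5) is included at this height; the cube at (6, 1) does not reach this height (z outside [1, 10]); Taking the union: only the 11.5×21.5 cube at (9, 5.5) is present, so the union is just that shape — 1 connected region. The outline is a single polygon with 4 vertices. Extrusion per mm of travel: 0.4 × 0.1 / (π × 0.875²) = 0.016630. Accumulating E over each segment gives final E = 1.0976.

G0 X9.00 Y5.50 Z16.30
G1 X20.50 Y5.50 E0.1912
G1 X20.50 Y27.00 E0.5488
G1 X9.00 Y27.00 E0.7400
G1 X9.00 Y5.50 E1.0976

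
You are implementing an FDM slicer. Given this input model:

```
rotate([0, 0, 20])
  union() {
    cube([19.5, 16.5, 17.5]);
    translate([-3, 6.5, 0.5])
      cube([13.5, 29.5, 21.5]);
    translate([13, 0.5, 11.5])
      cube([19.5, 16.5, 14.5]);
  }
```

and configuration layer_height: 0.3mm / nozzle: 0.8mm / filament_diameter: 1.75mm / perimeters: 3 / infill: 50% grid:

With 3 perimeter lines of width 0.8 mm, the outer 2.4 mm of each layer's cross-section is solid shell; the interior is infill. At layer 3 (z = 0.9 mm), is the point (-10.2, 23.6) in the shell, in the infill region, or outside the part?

shell

At z = 0.9 mm: the cube (footprint 19.5×16.5) is included at this height; the 13.5×29.5 cube at (-3, 6.5) contributes its full rectangle; the cube at (13, 0.5) does not reach this height (z outside [11.5, 26]); Taking the union: the regions partially overlap (shared area 105.00 mm²), so overlapping operands fuse into one piece — 1 connected region; (whole slice rotated 20° about Z — lengths, areas and connectivity unchanged). Overall, the cross-section is a single solid region. Undo the 20° rotation: the query point maps to (-1.513, 25.665) in the un-rotated model frame. The nearest boundary edge runs (-3.00, 6.50)→(-3.00, 36.00); distance from the point to it = 1.49 mm. The point is inside the cross-section, 1.49 mm from the nearest boundary — within the 2.4 mm shell band (3 × 0.8).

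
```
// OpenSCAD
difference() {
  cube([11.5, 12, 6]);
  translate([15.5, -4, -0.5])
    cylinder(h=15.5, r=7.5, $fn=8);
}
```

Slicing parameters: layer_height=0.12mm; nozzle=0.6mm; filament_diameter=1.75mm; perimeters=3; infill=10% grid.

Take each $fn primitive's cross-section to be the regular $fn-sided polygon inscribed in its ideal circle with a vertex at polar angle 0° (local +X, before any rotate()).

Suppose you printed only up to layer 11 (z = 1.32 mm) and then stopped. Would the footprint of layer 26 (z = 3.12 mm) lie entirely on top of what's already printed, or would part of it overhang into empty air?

Compare the two slices. At z = 1.32: the cube is present — its section is the full 11.5×12 rectangle (area 138.00 mm²); the r=7.5 cylinder at (15.5, -4) gives a regular 8-gon of circumradius 7.5 (constant along its height) (area = (8/2)·7.500²·sin(360°/8) = 159.10 mm²); After the difference (first − rest): starting from the 11.5×12 cube (138.00 mm²), the r=7.5 cylinder at (15.5, -4) partially overlaps it — only the 2.40 mm² overlap (of its 159.10 mm²) is removed, clipping the outline — area = 135.60 mm². At z = 3.12: the cube is present — its section is the full 11.5×12 rectangle (area 138.00 mm²); the cylinder at (15.5, -4): section is a regular 8-gon, circumradius r=7.5 (area = (8/2)·7.500²·sin(360°/8) = 159.10 mm²); After the difference (first − rest): starting from the 11.5×12 cube (138.00 mm²), the r=7.5 cylinder at (15.5, -4) partially overlaps it — only the 2.40 mm² overlap (of its 159.10 mm²) is removed, clipping the outline — area = 135.60 mm². Checking containment: the cross-section at z = 3.12 is a subset of the cross-section at z = 1.32.

entirely on top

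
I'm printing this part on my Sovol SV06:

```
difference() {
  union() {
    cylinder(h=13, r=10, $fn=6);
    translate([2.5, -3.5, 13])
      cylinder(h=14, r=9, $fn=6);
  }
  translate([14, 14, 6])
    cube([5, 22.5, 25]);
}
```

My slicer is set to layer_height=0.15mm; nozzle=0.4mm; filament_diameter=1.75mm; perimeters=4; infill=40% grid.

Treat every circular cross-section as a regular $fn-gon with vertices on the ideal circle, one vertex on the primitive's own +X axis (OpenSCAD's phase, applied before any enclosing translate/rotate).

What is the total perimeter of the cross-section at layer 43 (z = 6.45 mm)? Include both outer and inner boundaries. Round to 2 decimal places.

60.00 mm

At z = 6.45 mm: the r=10 cylinder contributes a regular 6-gon of circumradius 10 (perimeter = 2·6·10.000·sin(180°/6) = 60.00 mm); the cylinder at (2.5, -3.5) is absent (z outside [13, 27]); Merging all regions: only the r=10 cylinder is present, so the union is just that shape — boundary = 60.00 mm; the cube at (14, 14) (footprint 5×22.5) is included at this height (perimeter 55.00 mm); After the difference (first − rest): starting from that combined region, the 5×22.5 cube at (14, 14) misses the remaining region (no effect) — boundary = 60.00 mm. Overall, the cross-section is a single solid region. Total boundary length (outer) = 60.00 mm.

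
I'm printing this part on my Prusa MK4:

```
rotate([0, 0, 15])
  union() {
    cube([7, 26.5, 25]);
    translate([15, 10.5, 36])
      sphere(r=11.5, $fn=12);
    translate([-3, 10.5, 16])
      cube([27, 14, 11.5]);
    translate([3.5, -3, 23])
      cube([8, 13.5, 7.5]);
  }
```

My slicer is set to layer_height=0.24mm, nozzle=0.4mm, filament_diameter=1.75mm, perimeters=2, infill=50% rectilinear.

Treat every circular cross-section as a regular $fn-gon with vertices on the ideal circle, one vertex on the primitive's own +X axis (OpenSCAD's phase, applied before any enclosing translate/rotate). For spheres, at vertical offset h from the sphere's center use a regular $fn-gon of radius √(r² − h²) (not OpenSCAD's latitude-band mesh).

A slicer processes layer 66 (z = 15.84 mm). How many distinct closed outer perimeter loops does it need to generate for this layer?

1

At z = 15.84 mm: the 7×26.5 cube contributes its full rectangle; the sphere at (15, 10.5) is not intersected at this z (|z−center|=20.160 > r=11.5); the cube at (-3, 10.5) is absent (z outside [16, 27.5]); the cube at (3.5, -3) is not intersected at this z (z outside [23, 30.5]); Taking the union: only the 7×26.5 cube is present, so the union is just that shape — 1 connected region; (rotated 15° about Z; rotation is an isometry so areas/perimeters/island counts are preserved). The result has 1 disconnected region.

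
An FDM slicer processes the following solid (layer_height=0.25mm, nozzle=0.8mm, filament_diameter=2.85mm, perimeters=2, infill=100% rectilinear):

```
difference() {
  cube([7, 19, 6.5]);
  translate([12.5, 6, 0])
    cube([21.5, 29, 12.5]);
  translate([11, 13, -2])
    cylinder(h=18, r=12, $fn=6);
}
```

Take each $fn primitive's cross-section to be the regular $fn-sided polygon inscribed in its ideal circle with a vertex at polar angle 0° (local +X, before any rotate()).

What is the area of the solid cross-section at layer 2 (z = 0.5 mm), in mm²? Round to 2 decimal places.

45.16 mm²

At z = 0.5 mm: the cube is present — its section is the full 7×19 rectangle (area 133.00 mm²); the 21.5×29 cube at (12.5, 6) contributes its full rectangle (area 623.50 mm²); the cylinder at (11, 13): section is a regular 6-gon, circumradius r=12 (area = (6/2)·12.000²·sin(360°/6) = 374.12 mm²); Subtracting the remaining from the first: starting from the 7×19 cube (133.00 mm²), the 21.5×29 cube at (12.5, 6) misses the remaining region (no effect); the r=12 cylinder at (11, 13) partially overlaps it — only the 87.84 mm² overlap (of its 374.12 mm²) is removed, clipping the outline — area = 45.16 mm². Overall, the cross-section has 2 separate islands. Net area = 45.16 mm².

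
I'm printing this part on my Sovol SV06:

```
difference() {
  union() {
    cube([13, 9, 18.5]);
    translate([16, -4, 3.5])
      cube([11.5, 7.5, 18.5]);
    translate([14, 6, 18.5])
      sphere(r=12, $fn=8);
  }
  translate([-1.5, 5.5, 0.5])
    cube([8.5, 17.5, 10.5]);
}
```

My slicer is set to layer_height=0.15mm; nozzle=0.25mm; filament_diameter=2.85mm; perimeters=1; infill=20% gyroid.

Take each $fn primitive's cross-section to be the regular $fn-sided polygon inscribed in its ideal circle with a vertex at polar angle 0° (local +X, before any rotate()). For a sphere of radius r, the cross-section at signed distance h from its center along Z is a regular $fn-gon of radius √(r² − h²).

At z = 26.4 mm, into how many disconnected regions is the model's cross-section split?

1

At z = 26.4 mm: the cube is not intersected at this z (z outside [0, 18.5]); the cube at (16, -4) is absent (z outside [3.5, 22]); the r=12 sphere at (14, 6) slices to a regular 8-gon of circumradius 9.033 (√(r²−h²) with h=7.9 from center); Taking the union: only the r=12 sphere at (14, 6) is present, so the union is just that shape — 1 connected region; the cube at (-1.5, 5.5) is not intersected at this z (z outside [0.5, 11]); After the difference (first − rest): none of the subtracted shapes is present at this height, so that combined region is unchanged — 1 connected region. The result has 1 disconnected region.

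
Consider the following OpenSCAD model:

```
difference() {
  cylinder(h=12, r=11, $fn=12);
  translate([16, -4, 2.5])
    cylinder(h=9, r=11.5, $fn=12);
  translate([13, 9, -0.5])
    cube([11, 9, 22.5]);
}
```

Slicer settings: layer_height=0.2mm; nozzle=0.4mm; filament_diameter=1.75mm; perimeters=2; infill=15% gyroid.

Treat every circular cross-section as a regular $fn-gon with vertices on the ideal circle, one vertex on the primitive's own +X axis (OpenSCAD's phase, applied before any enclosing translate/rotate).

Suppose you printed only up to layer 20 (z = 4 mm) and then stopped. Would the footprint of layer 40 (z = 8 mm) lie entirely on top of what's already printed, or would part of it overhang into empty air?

Compare the two slices. At z = 4: the r=11 cylinder contributes a regular 12-gon of circumradius 11 (area = (12/2)·11.000²·sin(360°/12) = 363.00 mm²); the r=11.5 cylinder at (16, -4) contributes a regular 12-gon of circumradius 11.5 (area = (12/2)·11.500²·sin(360°/12) = 396.75 mm²); the 11×9 cube at (13, 9) contributes its full rectangle (area 99.00 mm²); Taking the first minus the rest: starting from the r=11 cylinder (363.00 mm²), the r=11.5 cylinder at (16, -4) partially overlaps it — only the 54.32 mm² overlap (of its 396.75 mm²) is removed, clipping the outline; the 11×9 cube at (13, 9) misses the remaining region (no effect) — area = 308.68 mm². At z = 8: the r=11 cylinder gives a regular 12-gon of circumradius 11 (constant along its height) (area = (12/2)·11.000²·sin(360°/12) = 363.00 mm²); the cylinder at (16, -4): section is a regular 12-gon, circumradius r=11.5 (area = (12/2)·11.500²·sin(360°/12) = 396.75 mm²); the 11×9 cube at (13, 9) contributes its full rectangle (area 99.00 mm²); Subtracting the remaining from the first: starting from the r=11 cylinder (363.00 mm²), the r=11.5 cylinder at (16, -4) partially overlaps it — only the 54.32 mm² overlap (of its 396.75 mm²) is removed, clipping the outline; the 11×9 cube at (13, 9) misses the remaining region (no effect) — area = 308.68 mm². Checking containment: the cross-section at z = 8 is a subset of the cross-section at z = 4.

entirely on top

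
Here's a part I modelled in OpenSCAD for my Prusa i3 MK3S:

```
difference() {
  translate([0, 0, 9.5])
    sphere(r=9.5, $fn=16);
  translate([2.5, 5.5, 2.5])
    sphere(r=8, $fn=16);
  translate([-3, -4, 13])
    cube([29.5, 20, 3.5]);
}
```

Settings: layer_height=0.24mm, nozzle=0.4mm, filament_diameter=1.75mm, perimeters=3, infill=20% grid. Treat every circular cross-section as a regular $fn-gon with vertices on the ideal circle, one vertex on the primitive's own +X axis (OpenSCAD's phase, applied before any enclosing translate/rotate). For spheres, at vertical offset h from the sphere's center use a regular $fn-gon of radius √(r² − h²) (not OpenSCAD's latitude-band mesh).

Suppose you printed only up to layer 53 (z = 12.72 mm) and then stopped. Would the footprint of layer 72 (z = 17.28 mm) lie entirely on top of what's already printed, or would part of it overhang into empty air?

entirely on top

Compare the two slices. At z = 12.72: the r=9.5 sphere slices to a regular 16-gon of circumradius 8.938 (√(r²−h²) with h=3.22 from center) (area = (16/2)·8.938²·sin(360°/16) = 244.55 mm²); the sphere at (2.5, 5.5) is not intersected at this z (|z−center|=10.220 > r=8); the cube at (-3, -4) does not reach this height (z outside [13, 16.5]); Subtracting the remaining from the first: none of the subtracted shapes is present at this height, so the r=9.5 sphere is unchanged — area = 244.55 mm². At z = 17.28: the r=9.5 sphere contributes a regular 16-gon of circumradius √(9.5²−7.78²) = 5.452 (area = (16/2)·5.452²·sin(360°/16) = 90.99 mm²); the sphere at (2.5, 5.5) is absent (|z−center|=14.780 > r=8); the cube at (-3, -4) does not reach this height (z outside [13, 16.5]); Taking the first minus the rest: none of the subtracted shapes is present at this height, so the r=9.5 sphere is unchanged — area = 90.99 mm². Checking containment: the cross-section at z = 17.28 is a subset of the cross-section at z = 12.72.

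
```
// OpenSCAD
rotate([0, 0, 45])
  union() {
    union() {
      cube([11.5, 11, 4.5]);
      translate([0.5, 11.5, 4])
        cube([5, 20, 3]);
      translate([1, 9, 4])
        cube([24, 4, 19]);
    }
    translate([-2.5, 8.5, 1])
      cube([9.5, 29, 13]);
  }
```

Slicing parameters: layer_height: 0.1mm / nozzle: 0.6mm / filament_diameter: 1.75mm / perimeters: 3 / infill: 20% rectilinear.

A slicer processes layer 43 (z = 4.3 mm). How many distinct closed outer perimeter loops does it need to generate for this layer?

At z = 4.3 mm: the cube is present — its section is the full 11.5×11 rectangle; the cube at (0.5, 11.5) (footprint 5×20) is included at this height; the cube at (1, 9) (footprint 24×4) is included at this height; Combining (union): the regions partially overlap (shared area 27.75 mm²), so overlapping operands fuse into one piece — 1 connected region; the cube at (-2.5, 8.5) is present — its section is the full 9.5×29 rectangle; Taking the union: the regions partially overlap (shared area 122.75 mm²), so overlapping operands fuse into one piece — 1 connected region; (rotated 45° about Z; rotation is an isometry so areas/perimeters/island counts are preserved). The result has 1 disconnected region.

1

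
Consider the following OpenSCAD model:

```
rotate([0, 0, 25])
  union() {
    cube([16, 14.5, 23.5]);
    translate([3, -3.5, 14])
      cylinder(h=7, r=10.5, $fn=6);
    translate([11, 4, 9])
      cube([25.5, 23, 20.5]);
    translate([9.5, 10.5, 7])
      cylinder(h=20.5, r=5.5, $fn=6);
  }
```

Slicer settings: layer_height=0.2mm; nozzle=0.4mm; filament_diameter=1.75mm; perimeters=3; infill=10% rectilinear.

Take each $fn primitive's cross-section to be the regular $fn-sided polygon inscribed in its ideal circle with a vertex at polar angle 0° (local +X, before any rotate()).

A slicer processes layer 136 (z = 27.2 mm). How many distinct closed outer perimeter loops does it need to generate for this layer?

At z = 27.2 mm: the cube is absent (z outside [0, 23.5]); the cylinder at (3, -3.5) is absent (z outside [14, 21]); the 25.5×23 cube at (11, 4) contributes its full rectangle; the r=5.5 cylinder at (9.5, 10.5) contributes a regular 6-gon of circumradius 5.5; Combining (union): the regions partially overlap (shared area 25.01 mm²), so overlapping operands fuse into one piece — 1 connected region; (rotated 25° about Z; rotation is an isometry so areas/perimeters/island counts are preserved). The result has 1 disconnected region.

1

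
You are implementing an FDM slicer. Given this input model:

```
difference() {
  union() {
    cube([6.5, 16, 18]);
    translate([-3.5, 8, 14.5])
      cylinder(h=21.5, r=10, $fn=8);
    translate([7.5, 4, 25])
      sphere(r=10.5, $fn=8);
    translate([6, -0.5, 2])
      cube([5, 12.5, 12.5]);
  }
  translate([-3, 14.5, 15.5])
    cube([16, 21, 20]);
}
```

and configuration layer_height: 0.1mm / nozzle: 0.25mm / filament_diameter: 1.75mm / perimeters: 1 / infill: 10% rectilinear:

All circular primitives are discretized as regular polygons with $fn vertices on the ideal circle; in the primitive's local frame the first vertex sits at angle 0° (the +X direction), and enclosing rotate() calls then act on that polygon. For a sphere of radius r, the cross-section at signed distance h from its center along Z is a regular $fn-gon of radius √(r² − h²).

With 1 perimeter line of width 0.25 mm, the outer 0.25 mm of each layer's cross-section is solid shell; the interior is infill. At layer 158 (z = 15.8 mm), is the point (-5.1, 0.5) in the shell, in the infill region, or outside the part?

At z = 15.8 mm: the cube (footprint 6.5×16) is included at this height; the r=10 cylinder at (-3.5, 8) contributes a regular 8-gon of circumradius 10; the sphere at (7.5, 4): section is a regular 8-gon, circumradius = √(r²−h²) = √(10.5²−9.2²) = 5.061; the cube at (6, -0.5) does not reach this height (z outside [2, 14.5]); Merging all regions: the regions partially overlap (shared area 101.77 mm²), so overlapping operands fuse into one piece — 1 connected region; the cube at (-3, 14.5) (footprint 16×21) is included at this height; After the difference (first − rest): starting from the result so far, the 16×21 cube at (-3, 14.5) partially overlaps it — only the 18.13 mm² overlap (of its 336.00 mm²) is removed, clipping the outline — 1 connected region. Overall, the cross-section is a single solid region. The nearest boundary edge runs (-3.50, -2.00)→(-10.57, 0.93); distance from the point to it = 1.70 mm. The point is inside the cross-section and 1.70 mm from the nearest boundary — more than the 0.25 mm shell width (1 × 0.25), so it's in the infill interior.

infill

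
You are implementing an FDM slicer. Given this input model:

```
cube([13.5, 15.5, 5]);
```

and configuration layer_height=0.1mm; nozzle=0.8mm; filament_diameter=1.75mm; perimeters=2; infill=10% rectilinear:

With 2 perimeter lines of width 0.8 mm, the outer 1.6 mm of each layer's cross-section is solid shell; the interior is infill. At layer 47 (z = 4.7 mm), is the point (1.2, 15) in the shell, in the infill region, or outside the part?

At z = 4.7 mm: the 13.5×15.5 cube contributes its full rectangle. Overall, the cross-section is a single solid region. The nearest boundary edge runs (13.50, 15.50)→(0.00, 15.50); distance from the point to it = 0.50 mm. The point is inside the cross-section, 0.50 mm from the nearest boundary — within the 1.6 mm shell band (2 × 0.8).

shell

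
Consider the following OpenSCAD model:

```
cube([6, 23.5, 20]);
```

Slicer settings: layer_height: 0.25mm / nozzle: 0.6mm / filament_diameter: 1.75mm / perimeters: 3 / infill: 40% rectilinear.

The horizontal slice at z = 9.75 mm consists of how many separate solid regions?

1

At z = 9.75 mm: the cube is present — its section is the full 6×23.5 rectangle. The result has 1 disconnected region.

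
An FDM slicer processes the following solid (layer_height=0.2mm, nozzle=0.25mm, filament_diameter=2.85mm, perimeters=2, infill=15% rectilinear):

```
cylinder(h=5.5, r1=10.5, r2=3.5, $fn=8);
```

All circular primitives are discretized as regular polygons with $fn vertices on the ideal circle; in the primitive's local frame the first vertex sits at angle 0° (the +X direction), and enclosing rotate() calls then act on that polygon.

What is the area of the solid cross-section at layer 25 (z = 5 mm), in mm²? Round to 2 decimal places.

48.39 mm²

At z = 5 mm: the cone: at t=0.909 of its height the radius interpolates to r₁+(r₂−r₁)t = 4.136, giving a regular 8-gon of that circumradius (area = (8/2)·4.136²·sin(360°/8) = 48.39 mm²). Overall, the cross-section is a single solid region. Net area = 48.39 mm².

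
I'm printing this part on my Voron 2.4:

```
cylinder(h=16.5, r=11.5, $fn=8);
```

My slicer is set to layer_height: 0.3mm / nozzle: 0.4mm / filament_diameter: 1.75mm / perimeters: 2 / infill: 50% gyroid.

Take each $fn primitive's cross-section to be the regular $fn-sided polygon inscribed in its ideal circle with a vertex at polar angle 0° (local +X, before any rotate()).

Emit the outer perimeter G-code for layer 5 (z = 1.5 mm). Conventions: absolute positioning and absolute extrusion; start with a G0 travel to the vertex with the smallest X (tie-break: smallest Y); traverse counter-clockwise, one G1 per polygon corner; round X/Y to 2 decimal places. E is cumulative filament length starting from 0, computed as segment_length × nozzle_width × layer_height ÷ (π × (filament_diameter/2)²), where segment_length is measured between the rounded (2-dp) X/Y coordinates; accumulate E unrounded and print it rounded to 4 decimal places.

G0 X-11.50 Y0.00 Z1.50
G1 X-8.13 Y-8.13 E0.4391
G1 X0.00 Y-11.50 E0.8781
G1 X8.13 Y-8.13 E1.3172
G1 X11.50 Y0.00 E1.7563
G1 X8.13 Y8.13 E2.1954
G1 X0.00 Y11.50 E2.6344
G1 X-8.13 Y8.13 E3.0735
G1 X-11.50 Y0.00 E3.5126

At z = 1.5 mm: the r=11.5 cylinder gives a regular 8-gon of circumradius 11.5 (constant along its height). The outline is a single polygon with 8 vertices. Extrusion per mm of travel: 0.4 × 0.3 / (π × 0.875²) = 0.049890. Accumulating E over each segment gives final E = 3.5126.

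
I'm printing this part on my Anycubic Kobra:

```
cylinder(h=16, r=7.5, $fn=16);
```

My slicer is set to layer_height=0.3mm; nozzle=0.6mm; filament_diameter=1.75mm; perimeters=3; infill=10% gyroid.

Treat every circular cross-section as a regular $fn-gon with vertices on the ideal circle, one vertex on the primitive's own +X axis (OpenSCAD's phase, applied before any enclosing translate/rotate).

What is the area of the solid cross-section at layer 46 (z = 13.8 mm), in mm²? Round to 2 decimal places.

172.21 mm²

At z = 13.8 mm: the r=7.5 cylinder contributes a regular 16-gon of circumradius 7.5 (area = (16/2)·7.500²·sin(360°/16) = 172.21 mm²). Overall, the cross-section is a single solid region. Net area = 172.21 mm².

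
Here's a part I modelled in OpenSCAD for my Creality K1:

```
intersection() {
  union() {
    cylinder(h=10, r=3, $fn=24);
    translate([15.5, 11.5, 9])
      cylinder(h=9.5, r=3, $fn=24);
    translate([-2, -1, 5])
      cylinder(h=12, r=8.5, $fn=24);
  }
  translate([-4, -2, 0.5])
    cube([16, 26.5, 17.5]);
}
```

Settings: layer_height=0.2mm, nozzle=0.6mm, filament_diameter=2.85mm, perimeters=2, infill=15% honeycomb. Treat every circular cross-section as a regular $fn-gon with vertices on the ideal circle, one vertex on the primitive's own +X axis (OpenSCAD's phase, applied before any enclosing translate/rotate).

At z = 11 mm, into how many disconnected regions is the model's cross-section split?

At z = 11 mm: the cylinder does not reach this height (z outside [0, 10]); the r=3 cylinder at (15.5, 11.5) contributes a regular 24-gon of circumradius 3; the r=8.5 cylinder at (-2, -1) gives a regular 24-gon of circumradius 8.5 (constant along its height); Taking the union: the 2 present regions are separate (no shared area or edge), so areas and boundary lengths simply add and each stays a separate island — 2 connected regions; the cube at (-4, -2) is present — its section is the full 16×26.5 rectangle; After intersecting: the 16×26.5 cube at (-4, -2) partially overlaps that combined region; clipping to the common part keeps 83.27 mm² — 1 connected region. The result has 1 disconnected region.

1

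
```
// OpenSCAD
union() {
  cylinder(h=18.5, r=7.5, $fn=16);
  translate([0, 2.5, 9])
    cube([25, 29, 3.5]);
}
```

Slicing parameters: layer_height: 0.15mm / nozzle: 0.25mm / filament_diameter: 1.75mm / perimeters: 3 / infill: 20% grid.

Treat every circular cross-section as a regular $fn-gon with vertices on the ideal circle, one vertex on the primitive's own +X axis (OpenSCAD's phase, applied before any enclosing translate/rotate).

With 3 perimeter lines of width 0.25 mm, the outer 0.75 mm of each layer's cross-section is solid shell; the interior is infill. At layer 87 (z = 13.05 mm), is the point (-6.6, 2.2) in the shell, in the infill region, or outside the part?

At z = 13.05 mm: the cylinder: section is a regular 16-gon, circumradius r=7.5; the cube at (0, 2.5) does not reach this height (z outside [9, 12.5]); Combining (union): only the r=7.5 cylinder is present, so the union is just that shape — 1 connected region. Overall, the cross-section is a single solid region. The nearest boundary edge runs (-6.93, 2.87)→(-7.50, 0.00); distance from the point to it = 0.45 mm. The point is inside the cross-section, 0.45 mm from the nearest boundary — within the 0.75 mm shell band (3 × 0.25).

shell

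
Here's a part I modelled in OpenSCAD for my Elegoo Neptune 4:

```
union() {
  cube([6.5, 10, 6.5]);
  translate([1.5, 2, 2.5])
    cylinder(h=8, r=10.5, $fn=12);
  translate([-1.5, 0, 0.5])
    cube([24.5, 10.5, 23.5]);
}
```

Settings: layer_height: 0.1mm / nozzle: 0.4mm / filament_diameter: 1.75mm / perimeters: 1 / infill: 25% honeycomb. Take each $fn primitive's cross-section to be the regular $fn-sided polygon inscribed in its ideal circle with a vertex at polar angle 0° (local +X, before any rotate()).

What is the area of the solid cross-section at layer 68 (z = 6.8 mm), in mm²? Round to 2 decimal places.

At z = 6.8 mm: the cube is not intersected at this z (z outside [0, 6.5]); the r=10.5 cylinder at (1.5, 2) gives a regular 12-gon of circumradius 10.5 (constant along its height) (area = (12/2)·10.500²·sin(360°/12) = 330.75 mm²); the cube at (-1.5, 0) is present — its section is the full 24.5×10.5 rectangle (area 257.25 mm²); Combining (union): the regions partially overlap — summed areas 588.00 mm² minus the doubly-counted overlap 127.67 mm² gives 460.33 mm² — area = 460.33 mm². Overall, the cross-section is a single solid region. Net area = 460.33 mm².

460.33 mm²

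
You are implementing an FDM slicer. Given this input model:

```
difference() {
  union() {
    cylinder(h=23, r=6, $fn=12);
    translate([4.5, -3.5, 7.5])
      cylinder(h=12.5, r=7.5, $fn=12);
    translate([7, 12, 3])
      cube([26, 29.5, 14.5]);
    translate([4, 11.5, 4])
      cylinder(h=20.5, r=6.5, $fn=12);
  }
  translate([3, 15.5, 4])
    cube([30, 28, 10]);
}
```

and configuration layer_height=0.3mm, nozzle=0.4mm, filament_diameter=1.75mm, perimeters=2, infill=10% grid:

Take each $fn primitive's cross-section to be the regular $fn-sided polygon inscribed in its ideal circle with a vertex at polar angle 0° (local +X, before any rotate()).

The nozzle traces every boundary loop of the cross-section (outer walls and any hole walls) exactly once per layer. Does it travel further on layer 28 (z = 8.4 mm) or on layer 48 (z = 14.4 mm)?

Layer 28 (z = 8.4): the cylinder: section is a regular 12-gon, circumradius r=6 (perimeter = 2·12·6.000·sin(180°/12) = 37.27 mm); the r=7.5 cylinder at (4.5, -3.5) contributes a regular 12-gon of circumradius 7.5 (perimeter = 2·12·7.500·sin(180°/12) = 46.59 mm); the 26×29.5 cube at (7, 12) contributes its full rectangle (perimeter 111.00 mm); the r=6.5 cylinder at (4, 11.5) gives a regular 12-gon of circumradius 6.5 (constant along its height) (perimeter = 2·12·6.500·sin(180°/12) = 40.38 mm); Merging all regions: the regions partially overlap (shared area 74.49 mm²), so the edge portions inside another operand are dropped and the merged outline is re-measured after clipping — boundary = 190.56 mm; the cube at (3, 15.5) (footprint 30×28) is included at this height (perimeter 116.00 mm); Subtracting the remaining from the first: starting from the result so far, the 30×28 cube at (3, 15.5) partially overlaps it — only the 684.66 mm² overlap (of its 840.00 mm²) is removed, clipping the outline — boundary = 142.35 mm. So its perimeter = 142.35 mm. Layer 48 (z = 14.4): the r=6 cylinder contributes a regular 12-gon of circumradius 6 (perimeter = 2·12·6.000·sin(180°/12) = 37.27 mm); the r=7.5 cylinder at (4.5, -3.5) gives a regular 12-gon of circumradius 7.5 (constant along its height) (perimeter = 2·12·7.500·sin(180°/12) = 46.59 mm); the cube at (7, 12) is present — its section is the full 26×29.5 rectangle (perimeter 111.00 mm); the r=6.5 cylinder at (4, 11.5) contributes a regular 12-gon of circumradius 6.5 (perimeter = 2·12·6.500·sin(180°/12) = 40.38 mm); Taking the union: the regions partially overlap (shared area 74.49 mm²), so the edge portions inside another operand are dropped and the merged outline is re-measured after clipping — boundary = 190.56 mm; the cube at (3, 15.5) does not reach this height (z outside [4, 14]); Taking the first minus the rest: none of the subtracted shapes is present at this height, so the result so far is unchanged — boundary = 190.56 mm. So its perimeter = 190.56 mm. Layer 48 is larger (190.56 vs 142.35 mm).

layer 48 (z = 14.4 mm)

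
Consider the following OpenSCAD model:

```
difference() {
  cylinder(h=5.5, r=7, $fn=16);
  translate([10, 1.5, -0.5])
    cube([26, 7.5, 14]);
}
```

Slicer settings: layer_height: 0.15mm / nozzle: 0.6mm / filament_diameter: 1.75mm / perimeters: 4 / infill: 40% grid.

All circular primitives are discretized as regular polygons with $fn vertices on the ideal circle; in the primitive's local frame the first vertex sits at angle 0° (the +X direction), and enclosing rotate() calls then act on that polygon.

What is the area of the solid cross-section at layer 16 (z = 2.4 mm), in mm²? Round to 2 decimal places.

At z = 2.4 mm: the r=7 cylinder contributes a regular 16-gon of circumradius 7 (area = (16/2)·7.000²·sin(360°/16) = 150.01 mm²); the cube at (10, 1.5) (footprint 26×7.5) is included at this height (area 195.00 mm²); Taking the first minus the rest: starting from the r=7 cylinder (150.01 mm²), the 26×7.5 cube at (10, 1.5) misses the remaining region (no effect) — area = 150.01 mm². Overall, the cross-section is a single solid region. Net area = 150.01 mm².

150.01 mm²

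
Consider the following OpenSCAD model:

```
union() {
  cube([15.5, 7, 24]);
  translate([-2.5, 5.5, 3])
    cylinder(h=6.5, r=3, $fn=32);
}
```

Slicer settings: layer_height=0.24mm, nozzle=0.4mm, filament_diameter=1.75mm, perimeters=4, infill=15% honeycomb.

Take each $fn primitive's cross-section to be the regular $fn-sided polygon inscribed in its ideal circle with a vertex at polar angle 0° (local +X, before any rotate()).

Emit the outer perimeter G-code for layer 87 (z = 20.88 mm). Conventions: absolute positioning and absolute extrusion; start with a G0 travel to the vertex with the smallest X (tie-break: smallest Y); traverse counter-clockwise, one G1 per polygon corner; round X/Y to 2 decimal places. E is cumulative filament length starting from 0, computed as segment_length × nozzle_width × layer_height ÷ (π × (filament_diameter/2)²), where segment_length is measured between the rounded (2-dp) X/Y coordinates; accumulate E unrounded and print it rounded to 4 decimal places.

At z = 20.88 mm: the 15.5×7 cube contributes its full rectangle; the cylinder at (-2.5, 5.5) does not reach this height (z outside [3, 9.5]); Taking the union: only the 15.5×7 cube is present, so the union is just that shape — 1 connected region. The outline is a single polygon with 4 vertices. Extrusion per mm of travel: 0.4 × 0.24 / (π × 0.875²) = 0.039912. Accumulating E over each segment gives final E = 1.7960.

G0 X0.00 Y0.00 Z20.88
G1 X15.50 Y0.00 E0.6186
G1 X15.50 Y7.00 E0.8980
G1 X0.00 Y7.00 E1.5167
G1 X0.00 Y0.00 E1.7960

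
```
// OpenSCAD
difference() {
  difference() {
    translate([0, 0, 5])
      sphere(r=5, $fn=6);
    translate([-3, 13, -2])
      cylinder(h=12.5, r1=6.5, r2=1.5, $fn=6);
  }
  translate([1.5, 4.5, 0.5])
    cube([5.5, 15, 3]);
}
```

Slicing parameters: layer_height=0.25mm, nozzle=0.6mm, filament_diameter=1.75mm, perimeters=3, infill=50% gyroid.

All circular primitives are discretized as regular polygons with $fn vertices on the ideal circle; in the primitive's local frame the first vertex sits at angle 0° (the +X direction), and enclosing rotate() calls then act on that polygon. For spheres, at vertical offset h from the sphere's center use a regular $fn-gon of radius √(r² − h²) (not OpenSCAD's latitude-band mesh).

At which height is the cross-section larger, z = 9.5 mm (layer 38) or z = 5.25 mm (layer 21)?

Layer 38 (z = 9.5): the sphere: section is a regular 6-gon, circumradius = √(r²−h²) = √(5²−4.5²) = 2.179 (area = (6/2)·2.179²·sin(360°/6) = 12.34 mm²); the cone at (-3, 13) (r1=6.5→r2=1.5) has section circumradius 1.900 here — a regular 6-gon (area = (6/2)·1.900²·sin(360°/6) = 9.38 mm²); Taking the first minus the rest: starting from the r=5 sphere (12.34 mm²), the cone at (-3, 13) misses the remaining region (no effect) — area = 12.34 mm²; the cube at (1.5, 4.5) is not intersected at this z (z outside [0.5, 3.5]); Taking the first minus the rest: none of the subtracted shapes is present at this height, so that combined region is unchanged — area = 12.34 mm². So its area = 12.34 mm². Layer 21 (z = 5.25): the r=5 sphere slices to a regular 6-gon of circumradius 4.994 (√(r²−h²) with h=0.25 from center) (area = (6/2)·4.994²·sin(360°/6) = 64.79 mm²); the cone at (-3, 13) (r1=6.5→r2=1.5) has section circumradius 3.600 here — a regular 6-gon (area = (6/2)·3.600²·sin(360°/6) = 33.67 mm²); After the difference (first − rest): starting from the r=5 sphere (64.79 mm²), the cone at (-3, 13) misses the remaining region (no effect) — area = 64.79 mm²; the cube at (1.5, 4.5) is absent (z outside [0.5, 3.5]); Taking the first minus the rest: none of the subtracted shapes is present at this height, so that combined region is unchanged — area = 64.79 mm². So its area = 64.79 mm². Layer 21 is larger (64.79 vs 12.34 mm²).

layer 21 (z = 5.25 mm)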